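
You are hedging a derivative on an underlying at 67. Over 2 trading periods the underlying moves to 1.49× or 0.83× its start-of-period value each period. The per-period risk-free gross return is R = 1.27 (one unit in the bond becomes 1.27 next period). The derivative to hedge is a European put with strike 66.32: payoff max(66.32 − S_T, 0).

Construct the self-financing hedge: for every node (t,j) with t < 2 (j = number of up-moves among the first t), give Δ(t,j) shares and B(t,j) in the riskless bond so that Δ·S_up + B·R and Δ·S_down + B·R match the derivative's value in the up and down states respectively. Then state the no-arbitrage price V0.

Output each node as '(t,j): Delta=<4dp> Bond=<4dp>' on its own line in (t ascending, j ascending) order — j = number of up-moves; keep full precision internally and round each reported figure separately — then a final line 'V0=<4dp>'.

(0,0): Delta=-0.1197 Bond=9.4077
(1,0): Delta=-0.5494 Bond=35.8434
(1,1): Delta=0.0000 Bond=0.0000
V0=1.3891

Under the risk-neutral measure, an up-move has probability p* = (R−d)/(u−d) = 0.6667 and values discount at R = 1.27.
Terminal values V(2,·): V(2,0)=20.1637, V(2,1)=0.0000, V(2,2)=0.0000
  t=1,j=0: stock 55.6100 → up 82.8589 (V=0.0000), down 46.1563 (V=20.1637). Price 5.2923; hedge Δ=-0.5494, bond B=35.8434.
  t=1,j=1: stock 99.8300 → up 148.7467 (V=0.0000), down 82.8589 (V=0.0000). Price 0.0000; hedge Δ=0.0000, bond B=0.0000.
  t=0,j=0: stock 67.0000 → up 99.8300 (V=0.0000), down 55.6100 (V=5.2923). Price 1.3891; hedge Δ=-0.1197, bond B=9.4077.
Self-financing check: at every node Δ·S+B equals the discounted successor values.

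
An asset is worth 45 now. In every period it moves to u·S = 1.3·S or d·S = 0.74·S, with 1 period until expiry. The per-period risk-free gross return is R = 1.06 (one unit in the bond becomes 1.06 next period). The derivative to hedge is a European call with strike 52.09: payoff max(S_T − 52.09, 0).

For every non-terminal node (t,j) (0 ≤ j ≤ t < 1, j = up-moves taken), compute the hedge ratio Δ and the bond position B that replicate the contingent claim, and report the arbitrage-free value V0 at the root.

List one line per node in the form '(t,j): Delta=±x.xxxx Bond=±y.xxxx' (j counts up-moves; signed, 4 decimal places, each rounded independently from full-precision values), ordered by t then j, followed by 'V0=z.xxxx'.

(0,0): Delta=0.2544 Bond=-7.9909
V0=3.4555

Since d<R<u, set p* = (R−d)/(u−d) = 0.5714; price each node as the discounted p*-expectation of its children.
Terminal values V(1,·): V(1,0)=0.0000, V(1,1)=6.4100
Node (0,0) S=45.0000: V=(p*·6.4100+(1−p*)·0.0000)/1.06=3.4555; Δ=(6.4100−0.0000)/(58.5000−33.3000)=0.2544; B=V−Δ·S=-7.9909
The time-0 hedge costs 3.4555, which is the no-arbitrage price.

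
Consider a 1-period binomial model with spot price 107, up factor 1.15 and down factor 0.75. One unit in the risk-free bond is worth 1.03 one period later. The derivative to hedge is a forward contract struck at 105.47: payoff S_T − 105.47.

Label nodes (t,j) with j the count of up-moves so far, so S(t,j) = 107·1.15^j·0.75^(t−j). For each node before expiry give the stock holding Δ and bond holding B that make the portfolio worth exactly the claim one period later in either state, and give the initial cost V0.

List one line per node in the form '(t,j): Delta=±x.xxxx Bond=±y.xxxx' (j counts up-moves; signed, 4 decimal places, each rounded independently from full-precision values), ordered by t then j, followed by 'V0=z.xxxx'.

(0,0): Delta=1.0000 Bond=-102.3981
V0=4.6019

The replicating-portfolio and risk-neutral prices coincide; use p* = (1.03−0.75)/(1.15−0.75) = 0.7000 for the latter.
Terminal values V(1,·): V(1,0)=-25.2200, V(1,1)=17.5800
  t=0,j=0: stock 107.0000 → up 123.0500 (V=17.5800), down 80.2500 (V=-25.2200). Price 4.6019; hedge Δ=1.0000, bond B=-102.3981.
Root portfolio cost Δ·107+B reproduces V0=4.6019.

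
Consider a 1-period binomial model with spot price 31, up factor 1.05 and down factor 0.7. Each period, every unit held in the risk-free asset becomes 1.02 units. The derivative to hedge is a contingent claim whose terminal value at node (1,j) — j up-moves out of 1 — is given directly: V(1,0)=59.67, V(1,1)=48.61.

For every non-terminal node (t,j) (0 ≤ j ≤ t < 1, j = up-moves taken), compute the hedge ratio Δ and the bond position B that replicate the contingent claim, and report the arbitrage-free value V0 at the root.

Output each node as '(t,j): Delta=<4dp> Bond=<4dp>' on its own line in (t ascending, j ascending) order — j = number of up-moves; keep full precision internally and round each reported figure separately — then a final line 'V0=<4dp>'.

(0,0): Delta=-1.0194 Bond=80.1863
V0=48.5863

Since d<R<u, set p* = (R−d)/(u−d) = 0.9143; price each node as the discounted p*-expectation of its children.
Terminal values V(1,·): V(1,0)=59.6700, V(1,1)=48.6100
Node (0,0) S=31.0000: V=(p*·48.6100+(1−p*)·59.6700)/1.02=48.5863; Δ=(48.6100−59.6700)/(32.5500−21.7000)=-1.0194; B=V−Δ·S=80.1863
Root portfolio cost Δ·31+B reproduces V0=48.5863.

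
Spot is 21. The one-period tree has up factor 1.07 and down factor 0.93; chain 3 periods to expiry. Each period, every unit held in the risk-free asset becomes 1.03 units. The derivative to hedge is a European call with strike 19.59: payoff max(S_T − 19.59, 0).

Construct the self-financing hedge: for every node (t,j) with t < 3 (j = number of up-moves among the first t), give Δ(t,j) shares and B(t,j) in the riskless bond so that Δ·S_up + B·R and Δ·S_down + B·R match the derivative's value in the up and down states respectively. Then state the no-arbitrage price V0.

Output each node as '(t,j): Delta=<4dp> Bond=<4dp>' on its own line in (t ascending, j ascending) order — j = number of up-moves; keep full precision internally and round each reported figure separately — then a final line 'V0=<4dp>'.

(0,0): Delta=0.9131 Bond=-16.0197
(1,0): Delta=0.7025 Bond=-12.3884
(1,1): Delta=0.9863 Bond=-18.1450
(2,0): Delta=0.0000 Bond=0.0000
(2,1): Delta=0.9468 Bond=-17.8641
(2,2): Delta=1.0000 Bond=-19.0194
V0=3.1549

Under the risk-neutral measure, an up-move has probability p* = (R−d)/(u−d) = 0.7143 and values discount at R = 1.03.
Terminal payoffs: V(3,0)=0.0000, V(3,1)=0.0000, V(3,2)=2.7699, V(3,3)=6.1359
(2,0): S=18.1629. Δ = (V_up−V_dn)/(S_up−S_dn) = (0.0000−0.0000)/(19.4343−16.8915) = 0.0000. V = [p*·0.0000 + (1−p*)·0.0000]/1.03 = 0.0000. B = V − Δ·S = 0.0000.
(2,1): S=20.8971. Δ = (V_up−V_dn)/(S_up−S_dn) = (2.7699−0.0000)/(22.3599−19.4343) = 0.9468. V = [p*·2.7699 + (1−p*)·0.0000]/1.03 = 1.9209. B = V − Δ·S = -17.8641.
(2,2): S=24.0429. Δ = (V_up−V_dn)/(S_up−S_dn) = (6.1359−2.7699)/(25.7259−22.3599) = 1.0000. V = [p*·6.1359 + (1−p*)·2.7699]/1.03 = 5.0235. B = V − Δ·S = -19.0194.
(1,0): S=19.5300. Δ = (V_up−V_dn)/(S_up−S_dn) = (1.9209−0.0000)/(20.8971−18.1629) = 0.7025. V = [p*·1.9209 + (1−p*)·0.0000]/1.03 = 1.3321. B = V − Δ·S = -12.3884.
(1,1): S=22.4700. Δ = (V_up−V_dn)/(S_up−S_dn) = (5.0235−1.9209)/(24.0429−20.8971) = 0.9863. V = [p*·5.0235 + (1−p*)·1.9209]/1.03 = 4.0165. B = V − Δ·S = -18.1450.
(0,0): S=21.0000. Δ = (V_up−V_dn)/(S_up−S_dn) = (4.0165−1.3321)/(22.4700−19.5300) = 0.9131. V = [p*·4.0165 + (1−p*)·1.3321]/1.03 = 3.1549. B = V − Δ·S = -16.0197.
Each (Δ,B) replicates both successor values, so the strategy is self-financing and V0 is arbitrage-free.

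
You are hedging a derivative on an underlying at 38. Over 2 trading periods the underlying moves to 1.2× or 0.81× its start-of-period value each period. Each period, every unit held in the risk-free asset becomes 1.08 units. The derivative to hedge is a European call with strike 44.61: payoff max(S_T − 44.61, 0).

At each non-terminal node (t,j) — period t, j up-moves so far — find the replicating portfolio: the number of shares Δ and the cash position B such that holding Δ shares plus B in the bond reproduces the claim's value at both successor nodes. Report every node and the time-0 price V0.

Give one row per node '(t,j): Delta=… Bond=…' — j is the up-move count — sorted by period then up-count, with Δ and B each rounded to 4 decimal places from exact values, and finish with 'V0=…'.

Under the risk-neutral measure, an up-move has probability p* = (R−d)/(u−d) = 0.6923 and values discount at R = 1.08.
At expiry t=2: V(2,0)=0.0000, V(2,1)=0.0000, V(2,2)=10.1100
(1,0): S=30.7800. Δ = (V_up−V_dn)/(S_up−S_dn) = (0.0000−0.0000)/(36.9360−24.9318) = 0.0000. V = [p*·0.0000 + (1−p*)·0.0000]/1.08 = 0.0000. B = V − Δ·S = 0.0000.
(1,1): S=45.6000. Δ = (V_up−V_dn)/(S_up−S_dn) = (10.1100−0.0000)/(54.7200−36.9360) = 0.5685. V = [p*·10.1100 + (1−p*)·0.0000]/1.08 = 6.4808. B = V − Δ·S = -19.4423.
(0,0): S=38.0000. Δ = (V_up−V_dn)/(S_up−S_dn) = (6.4808−0.0000)/(45.6000−30.7800) = 0.4373. V = [p*·6.4808 + (1−p*)·0.0000]/1.08 = 4.1543. B = V − Δ·S = -12.4630.
Self-financing check: at every node Δ·S+B equals the discounted successor values.

(0,0): Delta=0.4373 Bond=-12.4630
(1,0): Delta=0.0000 Bond=0.0000
(1,1): Delta=0.5685 Bond=-19.4423
V0=4.1543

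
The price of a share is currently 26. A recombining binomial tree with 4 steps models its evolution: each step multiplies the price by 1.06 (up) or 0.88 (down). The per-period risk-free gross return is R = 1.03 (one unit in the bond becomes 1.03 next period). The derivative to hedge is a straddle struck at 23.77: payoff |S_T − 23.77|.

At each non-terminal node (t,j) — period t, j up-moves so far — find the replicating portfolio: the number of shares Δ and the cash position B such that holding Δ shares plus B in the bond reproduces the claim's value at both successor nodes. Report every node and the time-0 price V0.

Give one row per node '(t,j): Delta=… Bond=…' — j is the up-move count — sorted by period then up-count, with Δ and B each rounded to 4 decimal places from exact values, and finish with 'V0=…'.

Under the risk-neutral measure, an up-move has probability p* = (R−d)/(u−d) = 0.8333 and values discount at R = 1.03.
At expiry t=4: V(4,0)=8.1779, V(4,1)=4.9886, V(4,2)=1.1470, V(4,3)=3.4804, V(4,4)=9.0544
(3,0): S=17.7183. Δ = (V_up−V_dn)/(S_up−S_dn) = (4.9886−8.1779)/(18.7814−15.5921) = -1.0000. V = [p*·4.9886 + (1−p*)·8.1779]/1.03 = 5.3594. B = V − Δ·S = 23.0777.
(3,1): S=21.3425. Δ = (V_up−V_dn)/(S_up−S_dn) = (1.1470−4.9886)/(22.6230−18.7814) = -1.0000. V = [p*·1.1470 + (1−p*)·4.9886]/1.03 = 1.7352. B = V − Δ·S = 23.0777.
(3,2): S=25.7080. Δ = (V_up−V_dn)/(S_up−S_dn) = (3.4804−1.1470)/(27.2504−22.6230) = 0.5043. V = [p*·3.4804 + (1−p*)·1.1470]/1.03 = 3.0015. B = V − Δ·S = -9.9622.
(3,3): S=30.9664. Δ = (V_up−V_dn)/(S_up−S_dn) = (9.0544−3.4804)/(32.8244−27.2504) = 1.0000. V = [p*·9.0544 + (1−p*)·3.4804]/1.03 = 7.8887. B = V − Δ·S = -23.0777.
(2,0): S=20.1344. Δ = (V_up−V_dn)/(S_up−S_dn) = (1.7352−5.3594)/(21.3425−17.7183) = -1.0000. V = [p*·1.7352 + (1−p*)·5.3594]/1.03 = 2.2711. B = V − Δ·S = 22.4055.
(2,1): S=24.2528. Δ = (V_up−V_dn)/(S_up−S_dn) = (3.0015−1.7352)/(25.7080−21.3425) = 0.2901. V = [p*·3.0015 + (1−p*)·1.7352]/1.03 = 2.7092. B = V − Δ·S = -4.3258.
(2,2): S=29.2136. Δ = (V_up−V_dn)/(S_up−S_dn) = (7.8887−3.0015)/(30.9664−25.7080) = 0.9294. V = [p*·7.8887 + (1−p*)·3.0015]/1.03 = 6.8682. B = V − Δ·S = -20.2833.
(1,0): S=22.8800. Δ = (V_up−V_dn)/(S_up−S_dn) = (2.7092−2.2711)/(24.2528−20.1344) = 0.1064. V = [p*·2.7092 + (1−p*)·2.2711]/1.03 = 2.5594. B = V − Δ·S = 0.1257.
(1,1): S=27.5600. Δ = (V_up−V_dn)/(S_up−S_dn) = (6.8682−2.7092)/(29.2136−24.2528) = 0.8384. V = [p*·6.8682 + (1−p*)·2.7092]/1.03 = 5.9951. B = V − Δ·S = -17.1104.
(0,0): S=26.0000. Δ = (V_up−V_dn)/(S_up−S_dn) = (5.9951−2.5594)/(27.5600−22.8800) = 0.7341. V = [p*·5.9951 + (1−p*)·2.5594]/1.03 = 5.2646. B = V − Δ·S = -13.8230.
Self-financing check: at every node Δ·S+B equals the discounted successor values.

(0,0): Delta=0.7341 Bond=-13.8230
(1,0): Delta=0.1064 Bond=0.1257
(1,1): Delta=0.8384 Bond=-17.1104
(2,0): Delta=-1.0000 Bond=22.4055
(2,1): Delta=0.2901 Bond=-4.3258
(2,2): Delta=0.9294 Bond=-20.2833
(3,0): Delta=-1.0000 Bond=23.0777
(3,1): Delta=-1.0000 Bond=23.0777
(3,2): Delta=0.5043 Bond=-9.9622
(3,3): Delta=1.0000 Bond=-23.0777
V0=5.2646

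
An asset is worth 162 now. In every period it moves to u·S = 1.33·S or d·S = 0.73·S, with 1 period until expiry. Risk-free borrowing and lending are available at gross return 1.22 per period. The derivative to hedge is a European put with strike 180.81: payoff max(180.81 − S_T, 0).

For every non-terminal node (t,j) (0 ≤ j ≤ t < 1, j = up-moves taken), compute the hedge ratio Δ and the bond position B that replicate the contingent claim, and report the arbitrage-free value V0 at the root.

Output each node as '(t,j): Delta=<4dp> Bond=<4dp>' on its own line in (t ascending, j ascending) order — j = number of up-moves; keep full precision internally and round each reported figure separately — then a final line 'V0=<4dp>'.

The replicating-portfolio and risk-neutral prices coincide; use p* = (1.22−0.73)/(1.33−0.73) = 0.8167 for the latter.
At expiry t=1: V(1,0)=62.5500, V(1,1)=0.0000
  t=0,j=0: stock 162.0000 → up 215.4600 (V=0.0000), down 118.2600 (V=62.5500). Price 9.3996; hedge Δ=-0.6435, bond B=113.6496.
Self-financing check: at every node Δ·S+B equals the discounted successor values.

(0,0): Delta=-0.6435 Bond=113.6496
V0=9.3996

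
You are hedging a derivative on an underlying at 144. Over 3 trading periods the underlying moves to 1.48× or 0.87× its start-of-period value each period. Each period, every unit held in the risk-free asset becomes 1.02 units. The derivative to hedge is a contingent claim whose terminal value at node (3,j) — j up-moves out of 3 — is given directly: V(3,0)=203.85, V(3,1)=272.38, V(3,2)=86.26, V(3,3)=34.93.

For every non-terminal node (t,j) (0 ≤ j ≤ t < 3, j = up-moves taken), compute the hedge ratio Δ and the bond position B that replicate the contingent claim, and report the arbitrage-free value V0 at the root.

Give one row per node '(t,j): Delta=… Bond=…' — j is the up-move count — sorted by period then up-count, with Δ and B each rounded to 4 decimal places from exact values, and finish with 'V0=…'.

(0,0): Delta=-0.3628 Bond=253.9067
(1,0): Delta=0.0758 Bond=204.0282
(1,1): Delta=-1.1536 Bond=427.5184
(2,0): Delta=1.0307 Bond=104.0299
(2,1): Delta=-1.6456 Bond=527.2842
(2,2): Delta=-0.2668 Bond=156.3415
V0=201.6582

The replicating-portfolio and risk-neutral prices coincide; use p* = (1.02−0.87)/(1.48−0.87) = 0.2459 for the latter.
Terminal payoffs: V(3,0)=203.8500, V(3,1)=272.3800, V(3,2)=86.2600, V(3,3)=34.9300
  t=2,j=0: stock 108.9936 → up 161.3105 (V=272.3800), down 94.8244 (V=203.8500). Price 216.3742; hedge Δ=1.0307, bond B=104.0299.
  t=2,j=1: stock 185.4144 → up 274.4133 (V=86.2600), down 161.3105 (V=272.3800). Price 222.1694; hedge Δ=-1.6456, bond B=527.2842.
  t=2,j=2: stock 315.4176 → up 466.8180 (V=34.9300), down 274.4133 (V=86.2600). Price 72.1940; hedge Δ=-0.2668, bond B=156.3415.
  t=1,j=0: stock 125.2800 → up 185.4144 (V=222.1694), down 108.9936 (V=216.3742). Price 213.5286; hedge Δ=0.0758, bond B=204.0282.
  t=1,j=1: stock 213.1200 → up 315.4176 (V=72.1940), down 185.4144 (V=222.1694). Price 181.6571; hedge Δ=-1.1536, bond B=427.5184.
  t=0,j=0: stock 144.0000 → up 213.1200 (V=181.6571), down 125.2800 (V=213.5286). Price 201.6582; hedge Δ=-0.3628, bond B=253.9067.
The time-0 hedge costs 201.6582, which is the no-arbitrage price.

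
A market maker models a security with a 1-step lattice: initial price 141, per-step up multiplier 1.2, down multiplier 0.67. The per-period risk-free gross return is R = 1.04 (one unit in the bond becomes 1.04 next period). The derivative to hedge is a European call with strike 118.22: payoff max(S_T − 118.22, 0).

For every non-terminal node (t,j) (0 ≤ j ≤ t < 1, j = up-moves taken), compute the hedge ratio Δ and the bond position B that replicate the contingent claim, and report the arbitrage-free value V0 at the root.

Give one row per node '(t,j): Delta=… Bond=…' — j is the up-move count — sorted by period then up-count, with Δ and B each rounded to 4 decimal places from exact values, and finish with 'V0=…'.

(0,0): Delta=0.6822 Bond=-61.9677
V0=34.2210

Since d<R<u, set p* = (R−d)/(u−d) = 0.6981; price each node as the discounted p*-expectation of its children.
At expiry t=1: V(1,0)=0.0000, V(1,1)=50.9800
Node (0,0) S=141.0000: V=(p*·50.9800+(1−p*)·0.0000)/1.04=34.2210; Δ=(50.9800−0.0000)/(169.2000−94.4700)=0.6822; B=V−Δ·S=-61.9677
Check: Δ(0,0)·S0 + B(0,0) = 34.2210 = V0.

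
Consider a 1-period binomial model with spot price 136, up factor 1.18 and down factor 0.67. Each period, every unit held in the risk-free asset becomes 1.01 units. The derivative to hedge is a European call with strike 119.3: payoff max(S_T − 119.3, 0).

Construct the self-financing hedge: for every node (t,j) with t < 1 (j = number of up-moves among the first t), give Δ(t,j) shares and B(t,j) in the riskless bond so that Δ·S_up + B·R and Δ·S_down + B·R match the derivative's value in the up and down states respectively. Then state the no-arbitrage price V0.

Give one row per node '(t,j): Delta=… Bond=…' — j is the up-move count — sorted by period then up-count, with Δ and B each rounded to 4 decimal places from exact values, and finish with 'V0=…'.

The replicating-portfolio and risk-neutral prices coincide; use p* = (1.01−0.67)/(1.18−0.67) = 0.6667 for the latter.
Terminal payoffs: V(1,0)=0.0000, V(1,1)=41.1800
Node (0,0) S=136.0000: V=(p*·41.1800+(1−p*)·0.0000)/1.01=27.1815; Δ=(41.1800−0.0000)/(160.4800−91.1200)=0.5937; B=V−Δ·S=-53.5636
Self-financing check: at every node Δ·S+B equals the discounted successor values.

(0,0): Delta=0.5937 Bond=-53.5636
V0=27.1815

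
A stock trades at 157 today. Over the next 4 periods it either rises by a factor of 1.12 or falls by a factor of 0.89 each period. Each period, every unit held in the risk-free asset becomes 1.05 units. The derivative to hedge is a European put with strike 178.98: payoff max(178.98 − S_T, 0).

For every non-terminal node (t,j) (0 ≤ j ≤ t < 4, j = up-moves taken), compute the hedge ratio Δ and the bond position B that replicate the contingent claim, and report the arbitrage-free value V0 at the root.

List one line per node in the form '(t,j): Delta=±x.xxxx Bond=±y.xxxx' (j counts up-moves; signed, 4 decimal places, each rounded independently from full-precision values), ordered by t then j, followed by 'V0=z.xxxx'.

Since d<R<u, set p* = (R−d)/(u−d) = 0.6957; price each node as the discounted p*-expectation of its children.
Terminal values V(4,·): V(4,0)=80.4747, V(4,1)=55.0183, V(4,2)=22.9832, V(4,3)=0.0000, V(4,4)=0.0000
(3,0): S=110.6801. Δ = (V_up−V_dn)/(S_up−S_dn) = (55.0183−80.4747)/(123.9617−98.5053) = -1.0000. V = [p*·55.0183 + (1−p*)·80.4747]/1.05 = 59.7770. B = V − Δ·S = 170.4571.
(3,1): S=139.2829. Δ = (V_up−V_dn)/(S_up−S_dn) = (22.9832−55.0183)/(155.9968−123.9617) = -1.0000. V = [p*·22.9832 + (1−p*)·55.0183]/1.05 = 31.1743. B = V − Δ·S = 170.4571.
(3,2): S=175.2773. Δ = (V_up−V_dn)/(S_up−S_dn) = (0.0000−22.9832)/(196.3106−155.9968) = -0.5701. V = [p*·0.0000 + (1−p*)·22.9832]/1.05 = 6.6618. B = V − Δ·S = 106.5887.
(3,3): S=220.5737. Δ = (V_up−V_dn)/(S_up−S_dn) = (0.0000−0.0000)/(247.0425−196.3106) = 0.0000. V = [p*·0.0000 + (1−p*)·0.0000]/1.05 = 0.0000. B = V − Δ·S = 0.0000.
(2,0): S=124.3597. Δ = (V_up−V_dn)/(S_up−S_dn) = (31.1743−59.7770)/(139.2829−110.6801) = -1.0000. V = [p*·31.1743 + (1−p*)·59.7770]/1.05 = 37.9804. B = V − Δ·S = 162.3401.
(2,1): S=156.4976. Δ = (V_up−V_dn)/(S_up−S_dn) = (6.6618−31.1743)/(175.2773−139.2829) = -0.6810. V = [p*·6.6618 + (1−p*)·31.1743]/1.05 = 13.4496. B = V − Δ·S = 120.0257.
(2,2): S=196.9408. Δ = (V_up−V_dn)/(S_up−S_dn) = (0.0000−6.6618)/(220.5737−175.2773) = -0.1471. V = [p*·0.0000 + (1−p*)·6.6618]/1.05 = 1.9310. B = V − Δ·S = 30.8953.
(1,0): S=139.7300. Δ = (V_up−V_dn)/(S_up−S_dn) = (13.4496−37.9804)/(156.4976−124.3597) = -0.7633. V = [p*·13.4496 + (1−p*)·37.9804]/1.05 = 19.9196. B = V − Δ·S = 126.5752.
(1,1): S=175.8400. Δ = (V_up−V_dn)/(S_up−S_dn) = (1.9310−13.4496)/(196.9408−156.4976) = -0.2848. V = [p*·1.9310 + (1−p*)·13.4496]/1.05 = 5.1778. B = V − Δ·S = 55.2590.
(0,0): S=157.0000. Δ = (V_up−V_dn)/(S_up−S_dn) = (5.1778−19.9196)/(175.8400−139.7300) = -0.4082. V = [p*·5.1778 + (1−p*)·19.9196]/1.05 = 9.2042. B = V − Δ·S = 73.2990.
Root portfolio cost Δ·157+B reproduces V0=9.2042.

(0,0): Delta=-0.4082 Bond=73.2990
(1,0): Delta=-0.7633 Bond=126.5752
(1,1): Delta=-0.2848 Bond=55.2590
(2,0): Delta=-1.0000 Bond=162.3401
(2,1): Delta=-0.6810 Bond=120.0257
(2,2): Delta=-0.1471 Bond=30.8953
(3,0): Delta=-1.0000 Bond=170.4571
(3,1): Delta=-1.0000 Bond=170.4571
(3,2): Delta=-0.5701 Bond=106.5887
(3,3): Delta=0.0000 Bond=0.0000
V0=9.2042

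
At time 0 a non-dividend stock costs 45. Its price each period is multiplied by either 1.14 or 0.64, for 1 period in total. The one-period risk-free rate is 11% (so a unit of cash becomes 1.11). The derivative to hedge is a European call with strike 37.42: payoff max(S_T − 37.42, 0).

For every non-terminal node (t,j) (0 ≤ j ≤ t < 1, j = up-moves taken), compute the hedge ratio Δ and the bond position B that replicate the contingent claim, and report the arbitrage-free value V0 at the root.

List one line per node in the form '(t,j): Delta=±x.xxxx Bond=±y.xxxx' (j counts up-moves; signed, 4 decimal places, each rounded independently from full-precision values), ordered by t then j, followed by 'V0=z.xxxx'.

No-arbitrage ⇒ martingale measure with p* = (R−d)/(u−d) = 0.9400.
Payoff layer (t=1): V(1,0)=0.0000, V(1,1)=13.8800
  t=0,j=0: stock 45.0000 → up 51.3000 (V=13.8800), down 28.8000 (V=0.0000). Price 11.7542; hedge Δ=0.6169, bond B=-16.0058.
Self-financing check: at every node Δ·S+B equals the discounted successor values.

(0,0): Delta=0.6169 Bond=-16.0058
V0=11.7542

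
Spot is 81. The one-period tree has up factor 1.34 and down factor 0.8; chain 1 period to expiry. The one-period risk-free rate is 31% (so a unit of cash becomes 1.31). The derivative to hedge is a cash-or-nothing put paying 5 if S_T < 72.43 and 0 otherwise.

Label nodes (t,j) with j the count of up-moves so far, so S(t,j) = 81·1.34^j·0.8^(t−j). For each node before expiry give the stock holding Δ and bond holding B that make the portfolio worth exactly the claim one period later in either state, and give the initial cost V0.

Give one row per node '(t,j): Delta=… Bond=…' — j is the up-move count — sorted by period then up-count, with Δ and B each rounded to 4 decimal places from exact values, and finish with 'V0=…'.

(0,0): Delta=-0.1143 Bond=9.4713
V0=0.2120

The replicating-portfolio and risk-neutral prices coincide; use p* = (1.31−0.8)/(1.34−0.8) = 0.9444 for the latter.
Payoff layer (t=1): V(1,0)=5.0000, V(1,1)=0.0000
  t=0,j=0: stock 81.0000 → up 108.5400 (V=0.0000), down 64.8000 (V=5.0000). Price 0.2120; hedge Δ=-0.1143, bond B=9.4713.
The time-0 hedge costs 0.2120, which is the no-arbitrage price.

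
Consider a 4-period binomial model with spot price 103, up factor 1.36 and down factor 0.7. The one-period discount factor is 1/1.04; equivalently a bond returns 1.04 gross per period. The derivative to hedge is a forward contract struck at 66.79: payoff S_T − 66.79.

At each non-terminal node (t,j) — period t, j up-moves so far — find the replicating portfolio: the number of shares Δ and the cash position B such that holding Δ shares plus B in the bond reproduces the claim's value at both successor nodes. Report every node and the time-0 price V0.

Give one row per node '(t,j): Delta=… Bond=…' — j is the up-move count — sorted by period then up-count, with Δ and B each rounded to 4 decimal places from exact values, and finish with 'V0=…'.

(0,0): Delta=1.0000 Bond=-57.0924
(1,0): Delta=1.0000 Bond=-59.3761
(1,1): Delta=1.0000 Bond=-59.3761
(2,0): Delta=1.0000 Bond=-61.7511
(2,1): Delta=1.0000 Bond=-61.7511
(2,2): Delta=1.0000 Bond=-61.7511
(3,0): Delta=1.0000 Bond=-64.2212
(3,1): Delta=1.0000 Bond=-64.2212
(3,2): Delta=1.0000 Bond=-64.2212
(3,3): Delta=1.0000 Bond=-64.2212
V0=45.9076

Since d<R<u, set p* = (R−d)/(u−d) = 0.5152; price each node as the discounted p*-expectation of its children.
Terminal values V(4,·): V(4,0)=-42.0597, V(4,1)=-18.7426, V(4,2)=26.5593, V(4,3)=114.5744, V(4,4)=285.5751
(3,0): S=35.3290. Δ = (V_up−V_dn)/(S_up−S_dn) = (-18.7426−-42.0597)/(48.0474−24.7303) = 1.0000. V = [p*·-18.7426 + (1−p*)·-42.0597]/1.04 = -28.8922. B = V − Δ·S = -64.2212.
(3,1): S=68.6392. Δ = (V_up−V_dn)/(S_up−S_dn) = (26.5593−-18.7426)/(93.3493−48.0474) = 1.0000. V = [p*·26.5593 + (1−p*)·-18.7426]/1.04 = 4.4180. B = V − Δ·S = -64.2212.
(3,2): S=133.3562. Δ = (V_up−V_dn)/(S_up−S_dn) = (114.5744−26.5593)/(181.3644−93.3493) = 1.0000. V = [p*·114.5744 + (1−p*)·26.5593]/1.04 = 69.1350. B = V − Δ·S = -64.2212.
(3,3): S=259.0920. Δ = (V_up−V_dn)/(S_up−S_dn) = (285.5751−114.5744)/(352.3651−181.3644) = 1.0000. V = [p*·285.5751 + (1−p*)·114.5744]/1.04 = 194.8708. B = V − Δ·S = -64.2212.
(2,0): S=50.4700. Δ = (V_up−V_dn)/(S_up−S_dn) = (4.4180−-28.8922)/(68.6392−35.3290) = 1.0000. V = [p*·4.4180 + (1−p*)·-28.8922]/1.04 = -11.2811. B = V − Δ·S = -61.7511.
(2,1): S=98.0560. Δ = (V_up−V_dn)/(S_up−S_dn) = (69.1350−4.4180)/(133.3562−68.6392) = 1.0000. V = [p*·69.1350 + (1−p*)·4.4180]/1.04 = 36.3049. B = V − Δ·S = -61.7511.
(2,2): S=190.5088. Δ = (V_up−V_dn)/(S_up−S_dn) = (194.8708−69.1350)/(259.0920−133.3562) = 1.0000. V = [p*·194.8708 + (1−p*)·69.1350]/1.04 = 128.7577. B = V − Δ·S = -61.7511.
(1,0): S=72.1000. Δ = (V_up−V_dn)/(S_up−S_dn) = (36.3049−-11.2811)/(98.0560−50.4700) = 1.0000. V = [p*·36.3049 + (1−p*)·-11.2811]/1.04 = 12.7239. B = V − Δ·S = -59.3761.
(1,1): S=140.0800. Δ = (V_up−V_dn)/(S_up−S_dn) = (128.7577−36.3049)/(190.5088−98.0560) = 1.0000. V = [p*·128.7577 + (1−p*)·36.3049]/1.04 = 80.7039. B = V − Δ·S = -59.3761.
(0,0): S=103.0000. Δ = (V_up−V_dn)/(S_up−S_dn) = (80.7039−12.7239)/(140.0800−72.1000) = 1.0000. V = [p*·80.7039 + (1−p*)·12.7239]/1.04 = 45.9076. B = V − Δ·S = -57.0924.
Each (Δ,B) replicates both successor values, so the strategy is self-financing and V0 is arbitrage-free.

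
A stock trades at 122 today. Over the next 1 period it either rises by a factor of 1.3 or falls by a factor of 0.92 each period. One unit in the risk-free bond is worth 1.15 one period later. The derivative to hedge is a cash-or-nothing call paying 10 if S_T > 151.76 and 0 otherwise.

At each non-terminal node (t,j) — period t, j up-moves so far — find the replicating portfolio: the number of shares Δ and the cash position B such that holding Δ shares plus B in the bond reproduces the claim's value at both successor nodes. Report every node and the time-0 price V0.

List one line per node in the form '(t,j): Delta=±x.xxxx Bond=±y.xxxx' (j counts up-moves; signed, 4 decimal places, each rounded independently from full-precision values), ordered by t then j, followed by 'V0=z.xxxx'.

Since d<R<u, set p* = (R−d)/(u−d) = 0.6053; price each node as the discounted p*-expectation of its children.
Payoff layer (t=1): V(1,0)=0.0000, V(1,1)=10.0000
  t=0,j=0: stock 122.0000 → up 158.6000 (V=10.0000), down 112.2400 (V=0.0000). Price 5.2632; hedge Δ=0.2157, bond B=-21.0526.
Each (Δ,B) replicates both successor values, so the strategy is self-financing and V0 is arbitrage-free.

(0,0): Delta=0.2157 Bond=-21.0526
V0=5.2632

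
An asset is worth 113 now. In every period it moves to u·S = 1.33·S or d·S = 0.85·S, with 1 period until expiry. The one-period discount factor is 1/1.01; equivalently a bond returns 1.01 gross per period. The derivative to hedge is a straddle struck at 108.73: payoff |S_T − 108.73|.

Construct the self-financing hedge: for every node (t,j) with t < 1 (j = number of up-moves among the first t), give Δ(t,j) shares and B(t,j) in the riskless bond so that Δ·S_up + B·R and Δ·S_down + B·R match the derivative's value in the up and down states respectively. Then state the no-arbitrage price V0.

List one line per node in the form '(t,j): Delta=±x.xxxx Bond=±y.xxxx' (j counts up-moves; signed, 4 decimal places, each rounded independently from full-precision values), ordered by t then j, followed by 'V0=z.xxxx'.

(0,0): Delta=0.5324 Bond=-38.0809
V0=22.0858

Since d<R<u, set p* = (R−d)/(u−d) = 0.3333; price each node as the discounted p*-expectation of its children.
Terminal payoffs: V(1,0)=12.6800, V(1,1)=41.5600
Node (0,0) S=113.0000: V=(p*·41.5600+(1−p*)·12.6800)/1.01=22.0858; Δ=(41.5600−12.6800)/(150.2900−96.0500)=0.5324; B=V−Δ·S=-38.0809
Check: Δ(0,0)·S0 + B(0,0) = 22.0858 = V0.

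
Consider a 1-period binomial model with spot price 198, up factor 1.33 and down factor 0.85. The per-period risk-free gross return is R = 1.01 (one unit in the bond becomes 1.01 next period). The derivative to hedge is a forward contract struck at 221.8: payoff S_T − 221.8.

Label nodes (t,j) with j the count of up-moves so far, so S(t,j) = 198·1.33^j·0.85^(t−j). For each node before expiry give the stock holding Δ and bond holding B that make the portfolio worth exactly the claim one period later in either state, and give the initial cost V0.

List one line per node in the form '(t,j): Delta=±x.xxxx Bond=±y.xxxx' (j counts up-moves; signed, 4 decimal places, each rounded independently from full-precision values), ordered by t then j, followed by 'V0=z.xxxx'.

(0,0): Delta=1.0000 Bond=-219.6040
V0=-21.6040

No-arbitrage ⇒ martingale measure with p* = (R−d)/(u−d) = 0.3333.
Terminal values V(1,·): V(1,0)=-53.5000, V(1,1)=41.5400
Node (0,0) S=198.0000: V=(p*·41.5400+(1−p*)·-53.5000)/1.01=-21.6040; Δ=(41.5400−-53.5000)/(263.3400−168.3000)=1.0000; B=V−Δ·S=-219.6040
Each (Δ,B) replicates both successor values, so the strategy is self-financing and V0 is arbitrage-free.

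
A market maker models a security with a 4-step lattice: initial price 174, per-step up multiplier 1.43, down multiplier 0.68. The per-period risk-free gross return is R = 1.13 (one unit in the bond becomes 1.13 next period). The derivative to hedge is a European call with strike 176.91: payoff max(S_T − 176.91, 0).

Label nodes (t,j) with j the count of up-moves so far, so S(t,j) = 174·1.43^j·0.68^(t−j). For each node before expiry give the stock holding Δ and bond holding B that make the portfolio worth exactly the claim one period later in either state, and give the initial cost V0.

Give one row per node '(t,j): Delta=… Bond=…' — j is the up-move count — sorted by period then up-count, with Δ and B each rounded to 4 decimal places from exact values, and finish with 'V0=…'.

Risk-neutral probability p* = (R−d)/(u−d) = (1.13−0.68)/(1.43−0.68) = 0.6000.
Terminal payoffs: V(4,0)=0.0000, V(4,1)=0.0000, V(4,2)=0.0000, V(4,3)=169.0822, V(4,4)=550.6912
  t=3,j=0: stock 54.7112 → up 78.2370 (V=0.0000), down 37.2036 (V=0.0000). Price 0.0000; hedge Δ=0.0000, bond B=0.0000.
  t=3,j=1: stock 115.0544 → up 164.5277 (V=0.0000), down 78.2370 (V=0.0000). Price 0.0000; hedge Δ=0.0000, bond B=0.0000.
  t=3,j=2: stock 241.9526 → up 345.9922 (V=169.0822), down 164.5277 (V=0.0000). Price 89.7781; hedge Δ=0.9318, bond B=-135.6648.
  t=3,j=3: stock 508.8120 → up 727.6012 (V=550.6912), down 345.9922 (V=169.0822). Price 352.2545; hedge Δ=1.0000, bond B=-156.5575.
  t=2,j=0: stock 80.4576 → up 115.0544 (V=0.0000), down 54.7112 (V=0.0000). Price 0.0000; hedge Δ=0.0000, bond B=0.0000.
  t=2,j=1: stock 169.1976 → up 241.9526 (V=89.7781), down 115.0544 (V=0.0000). Price 47.6698; hedge Δ=0.7075, bond B=-72.0344.
  t=2,j=2: stock 355.8126 → up 508.8120 (V=352.2545), down 241.9526 (V=89.7781). Price 218.8177; hedge Δ=0.9836, bond B=-131.1508.
  t=1,j=0: stock 118.3200 → up 169.1976 (V=47.6698), down 80.4576 (V=0.0000). Price 25.3114; hedge Δ=0.5372, bond B=-38.2483.
  t=1,j=1: stock 248.8200 → up 355.8126 (V=218.8177), down 169.1976 (V=47.6698). Price 133.0606; hedge Δ=0.9171, bond B=-95.1365.
  t=0,j=0: stock 174.0000 → up 248.8200 (V=133.0606), down 118.3200 (V=25.3114). Price 79.6115; hedge Δ=0.8257, bond B=-64.0542.
Root portfolio cost Δ·174+B reproduces V0=79.6115.

(0,0): Delta=0.8257 Bond=-64.0542
(1,0): Delta=0.5372 Bond=-38.2483
(1,1): Delta=0.9171 Bond=-95.1365
(2,0): Delta=0.0000 Bond=0.0000
(2,1): Delta=0.7075 Bond=-72.0344
(2,2): Delta=0.9836 Bond=-131.1508
(3,0): Delta=0.0000 Bond=0.0000
(3,1): Delta=0.0000 Bond=0.0000
(3,2): Delta=0.9318 Bond=-135.6648
(3,3): Delta=1.0000 Bond=-156.5575
V0=79.6115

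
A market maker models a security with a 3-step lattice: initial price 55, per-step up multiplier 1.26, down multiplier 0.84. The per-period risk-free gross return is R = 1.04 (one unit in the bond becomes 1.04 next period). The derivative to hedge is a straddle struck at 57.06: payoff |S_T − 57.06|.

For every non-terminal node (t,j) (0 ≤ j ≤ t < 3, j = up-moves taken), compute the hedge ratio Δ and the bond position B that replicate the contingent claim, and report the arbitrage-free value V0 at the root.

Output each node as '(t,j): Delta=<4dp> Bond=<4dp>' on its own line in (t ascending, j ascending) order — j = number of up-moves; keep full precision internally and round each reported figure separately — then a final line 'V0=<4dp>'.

Since d<R<u, set p* = (R−d)/(u−d) = 0.4762; price each node as the discounted p*-expectation of its children.
Terminal payoffs: V(3,0)=24.4613, V(3,1)=8.1619, V(3,2)=16.2871, V(3,3)=52.9607
(2,0): S=38.8080. Δ = (V_up−V_dn)/(S_up−S_dn) = (8.1619−24.4613)/(48.8981−32.5987) = -1.0000. V = [p*·8.1619 + (1−p*)·24.4613]/1.04 = 16.0574. B = V − Δ·S = 54.8654.
(2,1): S=58.2120. Δ = (V_up−V_dn)/(S_up−S_dn) = (16.2871−8.1619)/(73.3471−48.8981) = 0.3323. V = [p*·16.2871 + (1−p*)·8.1619]/1.04 = 11.5683. B = V − Δ·S = -7.7774.
(2,2): S=87.3180. Δ = (V_up−V_dn)/(S_up−S_dn) = (52.9607−16.2871)/(110.0207−73.3471) = 1.0000. V = [p*·52.9607 + (1−p*)·16.2871]/1.04 = 32.4526. B = V − Δ·S = -54.8654.
(1,0): S=46.2000. Δ = (V_up−V_dn)/(S_up−S_dn) = (11.5683−16.0574)/(58.2120−38.8080) = -0.2313. V = [p*·11.5683 + (1−p*)·16.0574]/1.04 = 13.3844. B = V − Δ·S = 24.0726.
(1,1): S=69.3000. Δ = (V_up−V_dn)/(S_up−S_dn) = (32.4526−11.5683)/(87.3180−58.2120) = 0.7175. V = [p*·32.4526 + (1−p*)·11.5683]/1.04 = 20.6858. B = V − Δ·S = -29.0387.
(0,0): S=55.0000. Δ = (V_up−V_dn)/(S_up−S_dn) = (20.6858−13.3844)/(69.3000−46.2000) = 0.3161. V = [p*·20.6858 + (1−p*)·13.3844]/1.04 = 16.2127. B = V − Δ·S = -1.1716.
Self-financing check: at every node Δ·S+B equals the discounted successor values.

(0,0): Delta=0.3161 Bond=-1.1716
(1,0): Delta=-0.2313 Bond=24.0726
(1,1): Delta=0.7175 Bond=-29.0387
(2,0): Delta=-1.0000 Bond=54.8654
(2,1): Delta=0.3323 Bond=-7.7774
(2,2): Delta=1.0000 Bond=-54.8654
V0=16.2127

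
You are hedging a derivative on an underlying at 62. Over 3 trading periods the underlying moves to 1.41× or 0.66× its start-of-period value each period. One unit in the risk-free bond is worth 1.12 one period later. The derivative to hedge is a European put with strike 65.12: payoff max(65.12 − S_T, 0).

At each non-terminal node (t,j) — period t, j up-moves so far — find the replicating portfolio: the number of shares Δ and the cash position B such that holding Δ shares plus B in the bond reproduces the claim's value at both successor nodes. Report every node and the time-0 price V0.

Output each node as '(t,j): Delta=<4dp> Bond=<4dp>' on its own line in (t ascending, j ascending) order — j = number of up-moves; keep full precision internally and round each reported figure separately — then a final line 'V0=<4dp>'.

Since d<R<u, set p* = (R−d)/(u−d) = 0.6133; price each node as the discounted p*-expectation of its children.
Payoff layer (t=3): V(3,0)=47.2952, V(3,1)=27.0398, V(3,2)=0.0000, V(3,3)=0.0000
(2,0): S=27.0072. Δ = (V_up−V_dn)/(S_up−S_dn) = (27.0398−47.2952)/(38.0802−17.8248) = -1.0000. V = [p*·27.0398 + (1−p*)·47.2952]/1.12 = 31.1357. B = V − Δ·S = 58.1429.
(2,1): S=57.6972. Δ = (V_up−V_dn)/(S_up−S_dn) = (0.0000−27.0398)/(81.3531−38.0802) = -0.6249. V = [p*·0.0000 + (1−p*)·27.0398]/1.12 = 9.3352. B = V − Δ·S = 45.3883.
(2,2): S=123.2622. Δ = (V_up−V_dn)/(S_up−S_dn) = (0.0000−0.0000)/(173.7997−81.3531) = 0.0000. V = [p*·0.0000 + (1−p*)·0.0000]/1.12 = 0.0000. B = V − Δ·S = 0.0000.
(1,0): S=40.9200. Δ = (V_up−V_dn)/(S_up−S_dn) = (9.3352−31.1357)/(57.6972−27.0072) = -0.7103. V = [p*·9.3352 + (1−p*)·31.1357]/1.12 = 15.8613. B = V − Δ·S = 44.9286.
(1,1): S=87.4200. Δ = (V_up−V_dn)/(S_up−S_dn) = (0.0000−9.3352)/(123.2622−57.6972) = -0.1424. V = [p*·0.0000 + (1−p*)·9.3352]/1.12 = 3.2229. B = V − Δ·S = 15.6698.
(0,0): S=62.0000. Δ = (V_up−V_dn)/(S_up−S_dn) = (3.2229−15.8613)/(87.4200−40.9200) = -0.2718. V = [p*·3.2229 + (1−p*)·15.8613]/1.12 = 7.2408. B = V − Δ·S = 24.0921.
The time-0 hedge costs 7.2408, which is the no-arbitrage price.

(0,0): Delta=-0.2718 Bond=24.0921
(1,0): Delta=-0.7103 Bond=44.9286
(1,1): Delta=-0.1424 Bond=15.6698
(2,0): Delta=-1.0000 Bond=58.1429
(2,1): Delta=-0.6249 Bond=45.3883
(2,2): Delta=0.0000 Bond=0.0000
V0=7.2408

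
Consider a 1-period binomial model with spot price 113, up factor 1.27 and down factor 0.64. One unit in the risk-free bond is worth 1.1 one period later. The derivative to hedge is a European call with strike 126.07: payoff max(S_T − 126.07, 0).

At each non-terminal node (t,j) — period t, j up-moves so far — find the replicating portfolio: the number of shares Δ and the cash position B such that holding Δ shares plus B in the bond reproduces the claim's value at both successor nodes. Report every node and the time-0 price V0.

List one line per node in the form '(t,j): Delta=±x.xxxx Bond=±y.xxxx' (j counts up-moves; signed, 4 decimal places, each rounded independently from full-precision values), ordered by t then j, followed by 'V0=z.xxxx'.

Risk-neutral probability p* = (R−d)/(u−d) = (1.1−0.64)/(1.27−0.64) = 0.7302.
Terminal values V(1,·): V(1,0)=0.0000, V(1,1)=17.4400
(0,0): S=113.0000. Δ = (V_up−V_dn)/(S_up−S_dn) = (17.4400−0.0000)/(143.5100−72.3200) = 0.2450. V = [p*·17.4400 + (1−p*)·0.0000]/1.1 = 11.5763. B = V − Δ·S = -16.1062.
The time-0 hedge costs 11.5763, which is the no-arbitrage price.

(0,0): Delta=0.2450 Bond=-16.1062
V0=11.5763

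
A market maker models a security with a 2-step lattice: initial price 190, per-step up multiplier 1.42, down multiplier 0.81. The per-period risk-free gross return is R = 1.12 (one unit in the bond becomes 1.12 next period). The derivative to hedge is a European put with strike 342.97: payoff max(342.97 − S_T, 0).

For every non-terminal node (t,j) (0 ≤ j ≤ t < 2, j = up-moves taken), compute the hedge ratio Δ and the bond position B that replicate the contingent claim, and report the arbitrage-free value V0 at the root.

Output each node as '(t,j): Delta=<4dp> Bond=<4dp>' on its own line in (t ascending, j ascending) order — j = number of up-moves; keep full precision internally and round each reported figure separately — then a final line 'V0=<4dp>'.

(0,0): Delta=-0.8428 Bond=251.8166
(1,0): Delta=-1.0000 Bond=306.2232
(1,1): Delta=-0.7561 Bond=258.6262
V0=91.6791

Risk-neutral probability p* = (R−d)/(u−d) = (1.12−0.81)/(1.42−0.81) = 0.5082.
At expiry t=2: V(2,0)=218.3110, V(2,1)=124.4320, V(2,2)=0.0000
Node (1,0) S=153.9000: V=(p*·124.4320+(1−p*)·218.3110)/1.12=152.3232; Δ=(124.4320−218.3110)/(218.5380−124.6590)=-1.0000; B=V−Δ·S=306.2232
Node (1,1) S=269.8000: V=(p*·0.0000+(1−p*)·124.4320)/1.12=54.6393; Δ=(0.0000−124.4320)/(383.1160−218.5380)=-0.7561; B=V−Δ·S=258.6262
Node (0,0) S=190.0000: V=(p*·54.6393+(1−p*)·152.3232)/1.12=91.6791; Δ=(54.6393−152.3232)/(269.8000−153.9000)=-0.8428; B=V−Δ·S=251.8166
The time-0 hedge costs 91.6791, which is the no-arbitrage price.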